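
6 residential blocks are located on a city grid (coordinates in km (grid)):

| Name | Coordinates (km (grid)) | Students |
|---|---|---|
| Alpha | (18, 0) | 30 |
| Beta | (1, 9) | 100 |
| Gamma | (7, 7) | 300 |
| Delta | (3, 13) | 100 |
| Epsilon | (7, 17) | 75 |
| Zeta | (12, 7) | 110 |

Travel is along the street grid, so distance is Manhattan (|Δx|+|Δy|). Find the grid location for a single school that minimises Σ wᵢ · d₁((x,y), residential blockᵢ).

(7, 7)

Manhattan distance separates: Σwᵢ(|x−xᵢ|+|y−yᵢ|) = Σwᵢ|x−xᵢ| + Σwᵢ|y−yᵢ|, so x and y are optimised independently as 1-D weighted medians.
Total weight W = 715; half = 357.5.
x-coordinate, sorted with cumulative weight:
  x=1 (Beta, w=100) cum 100
  x=3 (Delta, w=100) cum 200
  x=7 (Gamma, w=300) cum 500  ← median
  x=7 (Epsilon, w=75) cum 575
  x=12 (Zeta, w=110) cum 685
  x=18 (Alpha, w=30) cum 715
⇒ x* = 7
y-coordinate, sorted with cumulative weight:
  y=0 (Alpha, w=30) cum 30
  y=7 (Gamma, w=300) cum 330
  y=7 (Zeta, w=110) cum 440  ← median
  y=9 (Beta, w=100) cum 540
  y=13 (Delta, w=100) cum 640
  y=17 (Epsilon, w=75) cum 715
⇒ y* = 7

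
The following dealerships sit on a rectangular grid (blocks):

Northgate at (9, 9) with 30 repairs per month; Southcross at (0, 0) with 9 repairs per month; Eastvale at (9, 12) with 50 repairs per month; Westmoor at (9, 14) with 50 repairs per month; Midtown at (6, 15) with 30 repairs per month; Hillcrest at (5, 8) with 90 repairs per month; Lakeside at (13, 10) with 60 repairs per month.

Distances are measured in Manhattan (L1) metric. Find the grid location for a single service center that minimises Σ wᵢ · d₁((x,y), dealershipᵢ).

Manhattan distance separates: Σwᵢ(|x−xᵢ|+|y−yᵢ|) = Σwᵢ|x−xᵢ| + Σwᵢ|y−yᵢ|, so x and y are optimised independently as 1-D weighted medians.
Total weight W = 319; half = 159.5.
x-coordinate, sorted with cumulative weight:
  x=0 (Southcross, w=9) cum 9
  x=5 (Hillcrest, w=90) cum 99
  x=6 (Midtown, w=30) cum 129
  x=9 (Northgate, w=30) cum 159
  x=9 (Eastvale, w=50) cum 209  ← median
  x=9 (Westmoor, w=50) cum 259
  x=13 (Lakeside, w=60) cum 319
⇒ x* = 9
y-coordinate, sorted with cumulative weight:
  y=0 (Southcross, w=9) cum 9
  y=8 (Hillcrest, w=90) cum 99
  y=9 (Northgate, w=30) cum 129
  y=10 (Lakeside, w=60) cum 189  ← median
  y=12 (Eastvale, w=50) cum 239
  y=14 (Westmoor, w=50) cum 289
  y=15 (Midtown, w=30) cum 319
⇒ y* = 10

(9, 10)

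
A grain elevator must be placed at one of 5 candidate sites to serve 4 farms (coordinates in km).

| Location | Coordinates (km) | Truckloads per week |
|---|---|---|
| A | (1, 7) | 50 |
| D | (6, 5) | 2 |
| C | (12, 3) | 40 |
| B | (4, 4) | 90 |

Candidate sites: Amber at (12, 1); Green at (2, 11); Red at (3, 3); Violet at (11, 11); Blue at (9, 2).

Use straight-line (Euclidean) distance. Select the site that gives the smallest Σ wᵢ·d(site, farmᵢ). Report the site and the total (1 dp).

Red, total 718.1 km

Total weighted distance at each candidate:
  Amber (12, 1): total = 1489.9
  Green (2, 11): total = 1388.0
  Red (3, 3): total = 718.1
  Violet (11, 11): total = 1767.6
  Blue (9, 2): total = 1091.3
Minimum is at Red with total 718.1 km.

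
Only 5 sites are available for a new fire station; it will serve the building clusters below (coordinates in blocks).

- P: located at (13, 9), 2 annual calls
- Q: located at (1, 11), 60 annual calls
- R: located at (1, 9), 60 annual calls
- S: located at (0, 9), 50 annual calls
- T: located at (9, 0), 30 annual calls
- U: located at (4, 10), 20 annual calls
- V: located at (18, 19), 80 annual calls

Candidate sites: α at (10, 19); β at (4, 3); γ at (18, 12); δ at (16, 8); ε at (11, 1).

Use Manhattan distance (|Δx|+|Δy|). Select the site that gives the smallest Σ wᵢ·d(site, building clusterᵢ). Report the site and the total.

β, total 4510 blocks

Total weighted distance at each candidate:
  α (10, 19): total = 4726
  β (4, 3): total = 4510
  γ (18, 12): total = 4856
  δ (16, 8): total = 4668
  ε (11, 1): total = 5660
Minimum is at β with total 4510 blocks.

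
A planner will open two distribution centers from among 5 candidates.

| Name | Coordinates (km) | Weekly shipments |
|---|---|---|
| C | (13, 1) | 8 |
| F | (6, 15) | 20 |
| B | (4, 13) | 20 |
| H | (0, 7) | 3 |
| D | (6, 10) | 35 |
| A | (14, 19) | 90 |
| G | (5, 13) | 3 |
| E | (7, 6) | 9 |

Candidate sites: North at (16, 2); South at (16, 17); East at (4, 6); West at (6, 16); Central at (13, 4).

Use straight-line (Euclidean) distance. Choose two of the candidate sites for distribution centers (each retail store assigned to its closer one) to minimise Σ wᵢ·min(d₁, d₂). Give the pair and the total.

{South, West}, total 819.3

Evaluate every pair (each demand assigned to the nearer of the two):
  {South, West}: total = 819.3
  {South, East}: total = 878.4
  {East, West}: total = 1148.8
  {South, Central}: total = 1190.2
  {West, Central}: total = 1193.9
  {North, West}: total = 1226.9
  {North, South}: total = 1338.1
  {East, Central}: total = 1918.5
  {North, East}: total = 2042.9
  {North, Central}: total = 2348.1
Best pair: {South, West} with total 819.3.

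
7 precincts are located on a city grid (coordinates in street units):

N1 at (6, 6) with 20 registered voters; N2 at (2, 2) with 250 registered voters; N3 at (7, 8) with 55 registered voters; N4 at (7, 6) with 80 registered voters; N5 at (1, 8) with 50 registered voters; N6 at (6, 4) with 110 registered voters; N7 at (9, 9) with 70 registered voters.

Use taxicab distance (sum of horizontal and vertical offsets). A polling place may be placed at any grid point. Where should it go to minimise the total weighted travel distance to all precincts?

Manhattan distance separates: Σwᵢ(|x−xᵢ|+|y−yᵢ|) = Σwᵢ|x−xᵢ| + Σwᵢ|y−yᵢ|, so x and y are optimised independently as 1-D weighted medians.
Total weight W = 635; half = 317.5.
x-coordinate, sorted with cumulative weight:
  x=1 (N5, w=50) cum 50
  x=2 (N2, w=250) cum 300
  x=6 (N1, w=20) cum 320  ← median
  x=6 (N6, w=110) cum 430
  x=7 (N3, w=55) cum 485
  x=7 (N4, w=80) cum 565
  x=9 (N7, w=70) cum 635
⇒ x* = 6
y-coordinate, sorted with cumulative weight:
  y=2 (N2, w=250) cum 250
  y=4 (N6, w=110) cum 360  ← median
  y=6 (N1, w=20) cum 380
  y=6 (N4, w=80) cum 460
  y=8 (N3, w=55) cum 515
  y=8 (N5, w=50) cum 565
  y=9 (N7, w=70) cum 635
⇒ y* = 4

(6, 4)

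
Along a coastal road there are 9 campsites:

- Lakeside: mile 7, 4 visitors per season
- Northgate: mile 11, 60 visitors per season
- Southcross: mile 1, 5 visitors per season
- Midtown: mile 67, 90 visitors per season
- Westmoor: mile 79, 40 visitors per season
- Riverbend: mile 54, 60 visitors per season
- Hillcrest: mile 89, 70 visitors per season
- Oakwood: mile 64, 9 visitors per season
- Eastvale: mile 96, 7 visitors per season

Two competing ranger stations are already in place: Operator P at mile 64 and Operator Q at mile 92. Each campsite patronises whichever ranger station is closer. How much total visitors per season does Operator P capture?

228

The indifferent point is the midpoint (64+92)/2 = 78; campsites left of it (closer to Operator P at 64) go to Operator P, those right go to Operator Q.
  Southcross at 1 (w=5) → Operator P
  Lakeside at 7 (w=4) → Operator P
  Northgate at 11 (w=60) → Operator P
  Riverbend at 54 (w=60) → Operator P
  Oakwood at 64 (w=9) → Operator P
  Midtown at 67 (w=90) → Operator P
  Westmoor at 79 (w=40) → Operator Q
  Hillcrest at 89 (w=70) → Operator Q
  Eastvale at 96 (w=7) → Operator Q
Operator P captures 228; Operator Q captures 117.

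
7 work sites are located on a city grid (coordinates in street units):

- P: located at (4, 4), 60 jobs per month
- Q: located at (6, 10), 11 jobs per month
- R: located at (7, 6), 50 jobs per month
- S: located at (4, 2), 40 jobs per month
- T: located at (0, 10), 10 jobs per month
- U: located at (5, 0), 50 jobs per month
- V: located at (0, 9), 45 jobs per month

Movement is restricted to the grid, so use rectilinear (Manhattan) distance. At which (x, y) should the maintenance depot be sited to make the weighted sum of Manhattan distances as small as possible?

(4, 4)

Manhattan distance separates: Σwᵢ(|x−xᵢ|+|y−yᵢ|) = Σwᵢ|x−xᵢ| + Σwᵢ|y−yᵢ|, so x and y are optimised independently as 1-D weighted medians.
Total weight W = 266; half = 133.
x-coordinate, sorted with cumulative weight:
  x=0 (T, w=10) cum 10
  x=0 (V, w=45) cum 55
  x=4 (P, w=60) cum 115
  x=4 (S, w=40) cum 155  ← median
  x=5 (U, w=50) cum 205
  x=6 (Q, w=11) cum 216
  x=7 (R, w=50) cum 266
⇒ x* = 4
y-coordinate, sorted with cumulative weight:
  y=0 (U, w=50) cum 50
  y=2 (S, w=40) cum 90
  y=4 (P, w=60) cum 150  ← median
  y=6 (R, w=50) cum 200
  y=9 (V, w=45) cum 245
  y=10 (Q, w=11) cum 256
  y=10 (T, w=10) cum 266
⇒ y* = 4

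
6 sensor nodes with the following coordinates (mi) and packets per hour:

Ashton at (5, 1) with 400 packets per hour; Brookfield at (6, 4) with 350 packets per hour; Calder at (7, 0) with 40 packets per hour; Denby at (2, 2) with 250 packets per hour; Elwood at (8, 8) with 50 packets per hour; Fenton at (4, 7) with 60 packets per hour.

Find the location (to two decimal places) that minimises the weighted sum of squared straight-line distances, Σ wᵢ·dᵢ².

The minimiser of Σwᵢ‖p−pᵢ‖² is the weighted centroid p* = (Σwᵢpᵢ)/(Σwᵢ).
Σwᵢ = 1150.
Σwᵢxᵢ = 400·5 + 350·6 + 40·7 + 250·2 + 50·8 + 60·4 = 5520.
Σwᵢyᵢ = 400·1 + 350·4 + 40·0 + 250·2 + 50·8 + 60·7 = 3120.
x* = 5520/1150 = 4.80, y* = 3120/1150 = 2.71.

(4.80, 2.71)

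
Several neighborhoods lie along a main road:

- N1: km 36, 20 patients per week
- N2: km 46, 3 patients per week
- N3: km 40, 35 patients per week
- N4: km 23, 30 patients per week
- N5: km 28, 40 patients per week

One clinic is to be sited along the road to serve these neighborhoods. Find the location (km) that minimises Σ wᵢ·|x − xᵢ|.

x = 28

For a sum of weighted absolute distances on a line, the optimum is the weighted median (not the mean). Total weight W = 128; half-weight = 64.
Sort by position and accumulate weight:
  km 23 (N4, w=30) → cum 30
  km 28 (N5, w=40) → cum 70  ≥ 64 → median here
  km 36 (N1, w=20) → cum 90
  km 40 (N3, w=35) → cum 125
  km 46 (N2, w=3) → cum 128
Optimal location: km 28.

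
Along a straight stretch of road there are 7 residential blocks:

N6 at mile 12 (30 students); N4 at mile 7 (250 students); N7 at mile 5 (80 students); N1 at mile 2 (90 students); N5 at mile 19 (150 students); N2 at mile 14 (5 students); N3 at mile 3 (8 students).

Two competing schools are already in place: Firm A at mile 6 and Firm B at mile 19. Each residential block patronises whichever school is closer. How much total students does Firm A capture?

The indifferent point is the midpoint (6+19)/2 = 12.5; residential blocks left of it (closer to Firm A at 6) go to Firm A, those right go to Firm B.
  N1 at 2 (w=90) → Firm A
  N3 at 3 (w=8) → Firm A
  N7 at 5 (w=80) → Firm A
  N4 at 7 (w=250) → Firm A
  N6 at 12 (w=30) → Firm A
  N2 at 14 (w=5) → Firm B
  N5 at 19 (w=150) → Firm B
Firm A captures 458; Firm B captures 155.

458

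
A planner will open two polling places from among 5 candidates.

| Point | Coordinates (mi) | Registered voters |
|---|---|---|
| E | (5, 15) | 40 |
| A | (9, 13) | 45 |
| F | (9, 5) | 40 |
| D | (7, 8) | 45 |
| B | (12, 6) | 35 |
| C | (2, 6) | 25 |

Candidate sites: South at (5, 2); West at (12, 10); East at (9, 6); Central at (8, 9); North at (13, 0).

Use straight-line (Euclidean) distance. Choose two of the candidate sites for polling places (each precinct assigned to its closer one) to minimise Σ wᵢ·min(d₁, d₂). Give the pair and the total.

{East, Central}, total 830.2

Evaluate every pair (each demand assigned to the nearer of the two):
  {East, Central}: total = 830.2
  {West, East}: total = 982.3
  {South, Central}: total = 982.4
  {West, Central}: total = 990.1
  {Central, North}: total = 1025.1
  {South, East}: total = 1106.2
  {East, North}: total = 1156.2
  {South, West}: total = 1242.3
  {West, North}: total = 1419.8
  {South, North}: total = 1869.2
Best pair: {East, Central} with total 830.2.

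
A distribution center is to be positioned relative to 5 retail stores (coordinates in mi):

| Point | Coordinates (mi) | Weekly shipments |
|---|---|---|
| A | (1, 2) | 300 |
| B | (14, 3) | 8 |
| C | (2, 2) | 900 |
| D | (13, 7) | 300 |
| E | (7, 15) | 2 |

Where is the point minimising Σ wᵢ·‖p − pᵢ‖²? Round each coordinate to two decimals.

The minimiser of Σwᵢ‖p−pᵢ‖² is the weighted centroid p* = (Σwᵢpᵢ)/(Σwᵢ).
Σwᵢ = 1510.
Σwᵢxᵢ = 300·1 + 8·14 + 900·2 + 300·13 + 2·7 = 6126.
Σwᵢyᵢ = 300·2 + 8·3 + 900·2 + 300·7 + 2·15 = 4554.
x* = 6126/1510 = 4.06, y* = 4554/1510 = 3.02.

(4.06, 3.02)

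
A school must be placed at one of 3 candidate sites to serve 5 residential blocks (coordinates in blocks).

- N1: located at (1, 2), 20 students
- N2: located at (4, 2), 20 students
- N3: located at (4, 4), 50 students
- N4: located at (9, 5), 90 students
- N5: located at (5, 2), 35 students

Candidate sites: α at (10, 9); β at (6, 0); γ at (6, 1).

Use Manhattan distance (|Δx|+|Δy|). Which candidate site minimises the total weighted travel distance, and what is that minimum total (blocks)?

γ, total 1130 blocks

Total weighted distance at each candidate:
  α (10, 9): total = 2000
  β (6, 0): total = 1345
  γ (6, 1): total = 1130
Minimum is at γ with total 1130 blocks.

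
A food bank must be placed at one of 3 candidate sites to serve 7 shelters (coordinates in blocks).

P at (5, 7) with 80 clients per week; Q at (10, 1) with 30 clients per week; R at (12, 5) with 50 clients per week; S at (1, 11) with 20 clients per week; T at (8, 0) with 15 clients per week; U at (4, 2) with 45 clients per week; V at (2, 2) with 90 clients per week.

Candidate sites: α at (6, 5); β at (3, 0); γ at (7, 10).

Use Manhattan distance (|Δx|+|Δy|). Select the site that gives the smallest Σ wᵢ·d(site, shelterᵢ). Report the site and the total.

Total weighted distance at each candidate:
  α (6, 5): total = 1960
  β (3, 0): total = 2400
  γ (7, 10): total = 3230
Minimum is at α with total 1960 blocks.

α, total 1960 blocks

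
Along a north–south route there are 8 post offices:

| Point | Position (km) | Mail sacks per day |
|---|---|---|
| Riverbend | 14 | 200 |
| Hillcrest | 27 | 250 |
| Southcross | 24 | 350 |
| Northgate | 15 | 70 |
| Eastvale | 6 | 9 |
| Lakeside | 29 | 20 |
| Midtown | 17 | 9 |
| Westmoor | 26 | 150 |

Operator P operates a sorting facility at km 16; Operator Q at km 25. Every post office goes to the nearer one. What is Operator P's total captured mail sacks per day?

288

The indifferent point is the midpoint (16+25)/2 = 20.5; post offices left of it (closer to Operator P at 16) go to Operator P, those right go to Operator Q.
  Eastvale at 6 (w=9) → Operator P
  Riverbend at 14 (w=200) → Operator P
  Northgate at 15 (w=70) → Operator P
  Midtown at 17 (w=9) → Operator P
  Southcross at 24 (w=350) → Operator Q
  Westmoor at 26 (w=150) → Operator Q
  Hillcrest at 27 (w=250) → Operator Q
  Lakeside at 29 (w=20) → Operator Q
Operator P captures 288; Operator Q captures 770.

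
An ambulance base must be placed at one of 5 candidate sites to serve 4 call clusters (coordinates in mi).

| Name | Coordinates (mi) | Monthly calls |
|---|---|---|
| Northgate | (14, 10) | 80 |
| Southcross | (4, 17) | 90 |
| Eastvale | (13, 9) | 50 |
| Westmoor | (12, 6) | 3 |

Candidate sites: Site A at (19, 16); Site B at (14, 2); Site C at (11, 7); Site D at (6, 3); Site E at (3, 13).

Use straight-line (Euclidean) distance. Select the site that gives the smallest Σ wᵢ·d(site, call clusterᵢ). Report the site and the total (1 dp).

Total weighted distance at each candidate:
  Site A (19, 16): total = 2475.4
  Site B (14, 2): total = 2629.5
  Site C (11, 7): total = 1583.7
  Site D (6, 3): total = 2604.3
  Site E (3, 13): total = 1855.9
Minimum is at Site C with total 1583.7 mi.

Site C, total 1583.7 mi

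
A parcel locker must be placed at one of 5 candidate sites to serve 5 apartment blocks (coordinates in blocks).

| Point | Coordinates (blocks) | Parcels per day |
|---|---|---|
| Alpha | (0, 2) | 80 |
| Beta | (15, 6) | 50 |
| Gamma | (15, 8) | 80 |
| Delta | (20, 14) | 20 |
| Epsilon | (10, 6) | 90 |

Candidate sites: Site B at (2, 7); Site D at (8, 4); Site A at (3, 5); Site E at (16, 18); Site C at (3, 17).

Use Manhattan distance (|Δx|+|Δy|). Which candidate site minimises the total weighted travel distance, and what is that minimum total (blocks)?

Site D, total 2930 blocks

Total weighted distance at each candidate:
  Site B (2, 7): total = 3690
  Site D (8, 4): total = 2930
  Site A (3, 5): total = 3570
  Site E (16, 18): total = 5870
  Site C (3, 17): total = 6290
Minimum is at Site D with total 2930 blocks.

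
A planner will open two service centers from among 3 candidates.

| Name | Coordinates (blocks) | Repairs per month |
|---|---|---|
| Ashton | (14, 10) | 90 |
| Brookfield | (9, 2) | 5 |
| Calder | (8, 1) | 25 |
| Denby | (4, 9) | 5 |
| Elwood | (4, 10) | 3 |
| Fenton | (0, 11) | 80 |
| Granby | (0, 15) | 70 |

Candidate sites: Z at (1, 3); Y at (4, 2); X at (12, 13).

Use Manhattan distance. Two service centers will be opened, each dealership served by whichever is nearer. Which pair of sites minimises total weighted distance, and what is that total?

{Z, X}, total 2425

Evaluate every pair (each demand assigned to the nearer of the two):
  {Z, X}: total = 2425
  {Y, X}: total = 2679
  {Z, Y}: total = 3459
Best pair: {Z, X} with total 2425.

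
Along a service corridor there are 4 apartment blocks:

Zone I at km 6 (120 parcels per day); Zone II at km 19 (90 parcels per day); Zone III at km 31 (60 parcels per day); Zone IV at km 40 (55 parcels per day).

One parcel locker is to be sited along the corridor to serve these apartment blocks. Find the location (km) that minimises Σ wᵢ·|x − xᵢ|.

x = 19

For a sum of weighted absolute distances on a line, the optimum is the weighted median (not the mean). Total weight W = 325; half-weight = 162.5.
Sort by position and accumulate weight:
  km 6 (Zone I, w=120) → cum 120
  km 19 (Zone II, w=90) → cum 210  ≥ 162.5 → median here
  km 31 (Zone III, w=60) → cum 270
  km 40 (Zone IV, w=55) → cum 325
Optimal location: km 19.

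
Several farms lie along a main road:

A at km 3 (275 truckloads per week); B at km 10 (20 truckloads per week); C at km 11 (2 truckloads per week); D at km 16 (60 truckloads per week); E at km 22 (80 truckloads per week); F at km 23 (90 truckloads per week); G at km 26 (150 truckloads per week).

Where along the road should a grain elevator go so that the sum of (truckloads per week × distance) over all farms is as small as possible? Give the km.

For a sum of weighted absolute distances on a line, the optimum is the weighted median (not the mean). Total weight W = 677; half-weight = 338.5.
Sort by position and accumulate weight:
  km 3 (A, w=275) → cum 275
  km 10 (B, w=20) → cum 295
  km 11 (C, w=2) → cum 297
  km 16 (D, w=60) → cum 357  ≥ 338.5 → median here
  km 22 (E, w=80) → cum 437
  km 23 (F, w=90) → cum 527
  km 26 (G, w=150) → cum 677
Optimal location: km 16.

x = 16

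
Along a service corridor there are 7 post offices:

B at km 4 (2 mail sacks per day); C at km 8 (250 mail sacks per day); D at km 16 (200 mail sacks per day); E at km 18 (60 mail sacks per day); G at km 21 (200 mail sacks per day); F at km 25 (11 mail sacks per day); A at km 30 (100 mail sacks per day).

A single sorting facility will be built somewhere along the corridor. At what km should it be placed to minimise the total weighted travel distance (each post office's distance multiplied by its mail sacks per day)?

For a sum of weighted absolute distances on a line, the optimum is the weighted median (not the mean). Total weight W = 823; half-weight = 411.5.
Sort by position and accumulate weight:
  km 4 (B, w=2) → cum 2
  km 8 (C, w=250) → cum 252
  km 16 (D, w=200) → cum 452  ≥ 411.5 → median here
  km 18 (E, w=60) → cum 512
  km 21 (G, w=200) → cum 712
  km 25 (F, w=11) → cum 723
  km 30 (A, w=100) → cum 823
Optimal location: km 16.

x = 16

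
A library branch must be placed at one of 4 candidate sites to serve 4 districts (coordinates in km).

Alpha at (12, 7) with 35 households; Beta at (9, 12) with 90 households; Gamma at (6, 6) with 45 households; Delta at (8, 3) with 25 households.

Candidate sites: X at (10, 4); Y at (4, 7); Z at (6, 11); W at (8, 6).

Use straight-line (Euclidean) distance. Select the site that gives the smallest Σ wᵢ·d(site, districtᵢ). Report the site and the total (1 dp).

W, total 856.8 km

Total weighted distance at each candidate:
  X (10, 4): total = 1108.9
  Y (4, 7): total = 1158.4
  Z (6, 11): total = 968.1
  W (8, 6): total = 856.8
Minimum is at W with total 856.8 km.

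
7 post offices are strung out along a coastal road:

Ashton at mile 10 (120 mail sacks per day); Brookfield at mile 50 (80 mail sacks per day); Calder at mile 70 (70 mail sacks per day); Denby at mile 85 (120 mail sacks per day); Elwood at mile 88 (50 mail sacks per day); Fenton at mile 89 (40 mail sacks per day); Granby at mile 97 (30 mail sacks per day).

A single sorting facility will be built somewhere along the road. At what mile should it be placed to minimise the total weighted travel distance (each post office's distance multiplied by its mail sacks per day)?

For a sum of weighted absolute distances on a line, the optimum is the weighted median (not the mean). Total weight W = 510; half-weight = 255.
Sort by position and accumulate weight:
  mile 10 (Ashton, w=120) → cum 120
  mile 50 (Brookfield, w=80) → cum 200
  mile 70 (Calder, w=70) → cum 270  ≥ 255 → median here
  mile 85 (Denby, w=120) → cum 390
  mile 88 (Elwood, w=50) → cum 440
  mile 89 (Fenton, w=40) → cum 480
  mile 97 (Granby, w=30) → cum 510
Optimal location: mile 70.

x = 70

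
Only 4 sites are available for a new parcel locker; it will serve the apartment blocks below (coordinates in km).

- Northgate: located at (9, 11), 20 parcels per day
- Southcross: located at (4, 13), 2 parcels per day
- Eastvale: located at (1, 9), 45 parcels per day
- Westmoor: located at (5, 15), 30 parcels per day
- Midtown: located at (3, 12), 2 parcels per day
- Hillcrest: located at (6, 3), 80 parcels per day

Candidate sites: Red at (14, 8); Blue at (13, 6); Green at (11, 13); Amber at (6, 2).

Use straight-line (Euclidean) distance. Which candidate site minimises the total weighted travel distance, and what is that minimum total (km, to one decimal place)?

Total weighted distance at each candidate:
  Red (14, 8): total = 1845.9
  Blue (13, 6): total = 1701.3
  Green (11, 13): total = 1655.5
  Amber (6, 2): total = 1091.2
Minimum is at Amber with total 1091.2 km.

Amber, total 1091.2 km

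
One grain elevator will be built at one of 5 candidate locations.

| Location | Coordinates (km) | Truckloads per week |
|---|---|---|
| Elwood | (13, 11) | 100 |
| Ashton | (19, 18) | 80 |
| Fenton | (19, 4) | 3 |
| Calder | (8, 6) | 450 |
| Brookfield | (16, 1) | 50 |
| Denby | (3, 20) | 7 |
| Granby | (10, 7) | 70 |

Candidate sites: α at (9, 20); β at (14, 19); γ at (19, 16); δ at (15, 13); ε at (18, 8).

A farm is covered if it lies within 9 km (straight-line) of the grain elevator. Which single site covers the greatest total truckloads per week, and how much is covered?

δ, covering 250

Coverage radius r = 9 km; a point is covered iff (Δx)²+(Δy)² ≤ 9² = 81.
  α (9, 20): covers {Denby} → 7
  β (14, 19): covers {Elwood, Ashton} → 180
  γ (19, 16): covers {Elwood, Ashton} → 180
  δ (15, 13): covers {Elwood, Ashton, Granby} → 250
  ε (18, 8): covers {Elwood, Fenton, Brookfield, Granby} → 223
Maximum coverage at δ: 250 truckloads per week.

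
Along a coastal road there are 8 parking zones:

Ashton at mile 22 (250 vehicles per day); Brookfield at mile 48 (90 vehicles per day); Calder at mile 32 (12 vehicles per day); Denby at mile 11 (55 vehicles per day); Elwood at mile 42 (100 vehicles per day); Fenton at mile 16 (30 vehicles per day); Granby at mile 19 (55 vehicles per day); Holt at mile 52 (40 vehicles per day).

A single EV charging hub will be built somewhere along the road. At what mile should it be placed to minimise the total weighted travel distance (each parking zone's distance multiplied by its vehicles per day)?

For a sum of weighted absolute distances on a line, the optimum is the weighted median (not the mean). Total weight W = 632; half-weight = 316.
Sort by position and accumulate weight:
  mile 11 (Denby, w=55) → cum 55
  mile 16 (Fenton, w=30) → cum 85
  mile 19 (Granby, w=55) → cum 140
  mile 22 (Ashton, w=250) → cum 390  ≥ 316 → median here
  mile 32 (Calder, w=12) → cum 402
  mile 42 (Elwood, w=100) → cum 502
  mile 48 (Brookfield, w=90) → cum 592
  mile 52 (Holt, w=40) → cum 632
Optimal location: mile 22.

x = 22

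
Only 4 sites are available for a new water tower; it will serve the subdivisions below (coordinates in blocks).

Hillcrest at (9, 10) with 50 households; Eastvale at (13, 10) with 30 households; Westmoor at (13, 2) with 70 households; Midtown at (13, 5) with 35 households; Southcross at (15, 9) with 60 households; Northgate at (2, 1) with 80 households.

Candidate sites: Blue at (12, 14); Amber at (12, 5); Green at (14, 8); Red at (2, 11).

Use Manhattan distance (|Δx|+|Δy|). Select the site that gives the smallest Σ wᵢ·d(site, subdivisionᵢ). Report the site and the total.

Total weighted distance at each candidate:
  Blue (12, 14): total = 4080
  Amber (12, 5): total = 2435
  Green (14, 8): total = 2710
  Red (2, 11): total = 4455
Minimum is at Amber with total 2435 blocks.

Amber, total 2435 blocks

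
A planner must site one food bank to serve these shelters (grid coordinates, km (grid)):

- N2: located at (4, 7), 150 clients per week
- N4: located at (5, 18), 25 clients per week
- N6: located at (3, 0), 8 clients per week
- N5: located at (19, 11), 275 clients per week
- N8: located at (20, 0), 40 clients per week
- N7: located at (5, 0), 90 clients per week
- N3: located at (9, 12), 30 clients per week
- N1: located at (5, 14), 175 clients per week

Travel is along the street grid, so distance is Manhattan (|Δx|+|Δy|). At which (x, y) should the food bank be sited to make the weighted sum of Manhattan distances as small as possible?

Manhattan distance separates: Σwᵢ(|x−xᵢ|+|y−yᵢ|) = Σwᵢ|x−xᵢ| + Σwᵢ|y−yᵢ|, so x and y are optimised independently as 1-D weighted medians.
Total weight W = 793; half = 396.5.
x-coordinate, sorted with cumulative weight:
  x=3 (N6, w=8) cum 8
  x=4 (N2, w=150) cum 158
  x=5 (N4, w=25) cum 183
  x=5 (N7, w=90) cum 273
  x=5 (N1, w=175) cum 448  ← median
  x=9 (N3, w=30) cum 478
  x=19 (N5, w=275) cum 753
  x=20 (N8, w=40) cum 793
⇒ x* = 5
y-coordinate, sorted with cumulative weight:
  y=0 (N6, w=8) cum 8
  y=0 (N8, w=40) cum 48
  y=0 (N7, w=90) cum 138
  y=7 (N2, w=150) cum 288
  y=11 (N5, w=275) cum 563  ← median
  y=12 (N3, w=30) cum 593
  y=14 (N1, w=175) cum 768
  y=18 (N4, w=25) cum 793
⇒ y* = 11

(5, 11)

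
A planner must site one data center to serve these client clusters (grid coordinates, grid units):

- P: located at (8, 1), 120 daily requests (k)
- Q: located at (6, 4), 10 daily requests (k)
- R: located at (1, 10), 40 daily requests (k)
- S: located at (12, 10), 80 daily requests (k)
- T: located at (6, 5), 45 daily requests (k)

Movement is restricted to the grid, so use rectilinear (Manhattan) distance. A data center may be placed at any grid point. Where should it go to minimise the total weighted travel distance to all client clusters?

(8, 5)

Manhattan distance separates: Σwᵢ(|x−xᵢ|+|y−yᵢ|) = Σwᵢ|x−xᵢ| + Σwᵢ|y−yᵢ|, so x and y are optimised independently as 1-D weighted medians.
Total weight W = 295; half = 147.5.
x-coordinate, sorted with cumulative weight:
  x=1 (R, w=40) cum 40
  x=6 (Q, w=10) cum 50
  x=6 (T, w=45) cum 95
  x=8 (P, w=120) cum 215  ← median
  x=12 (S, w=80) cum 295
⇒ x* = 8
y-coordinate, sorted with cumulative weight:
  y=1 (P, w=120) cum 120
  y=4 (Q, w=10) cum 130
  y=5 (T, w=45) cum 175  ← median
  y=10 (R, w=40) cum 215
  y=10 (S, w=80) cum 295
⇒ y* = 5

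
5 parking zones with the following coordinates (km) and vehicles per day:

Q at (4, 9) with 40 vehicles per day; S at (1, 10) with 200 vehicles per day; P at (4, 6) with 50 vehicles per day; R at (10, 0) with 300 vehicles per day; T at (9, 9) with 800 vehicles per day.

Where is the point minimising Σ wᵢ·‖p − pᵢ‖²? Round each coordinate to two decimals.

(7.74, 7.09)

The minimiser of Σwᵢ‖p−pᵢ‖² is the weighted centroid p* = (Σwᵢpᵢ)/(Σwᵢ).
Σwᵢ = 1390.
Σwᵢxᵢ = 40·4 + 200·1 + 50·4 + 300·10 + 800·9 = 10760.
Σwᵢyᵢ = 40·9 + 200·10 + 50·6 + 300·0 + 800·9 = 9860.
x* = 10760/1390 = 7.74, y* = 9860/1390 = 7.09.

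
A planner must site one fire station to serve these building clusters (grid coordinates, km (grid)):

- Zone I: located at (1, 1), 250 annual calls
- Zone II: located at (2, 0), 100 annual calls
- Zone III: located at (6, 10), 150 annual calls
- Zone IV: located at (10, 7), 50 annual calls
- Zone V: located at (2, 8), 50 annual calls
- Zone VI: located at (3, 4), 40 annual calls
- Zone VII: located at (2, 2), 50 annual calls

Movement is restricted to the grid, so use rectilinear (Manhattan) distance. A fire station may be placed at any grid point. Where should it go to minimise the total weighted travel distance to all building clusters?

(2, 1)

Manhattan distance separates: Σwᵢ(|x−xᵢ|+|y−yᵢ|) = Σwᵢ|x−xᵢ| + Σwᵢ|y−yᵢ|, so x and y are optimised independently as 1-D weighted medians.
Total weight W = 690; half = 345.
x-coordinate, sorted with cumulative weight:
  x=1 (Zone I, w=250) cum 250
  x=2 (Zone II, w=100) cum 350  ← median
  x=2 (Zone V, w=50) cum 400
  x=2 (Zone VII, w=50) cum 450
  x=3 (Zone VI, w=40) cum 490
  x=6 (Zone III, w=150) cum 640
  x=10 (Zone IV, w=50) cum 690
⇒ x* = 2
y-coordinate, sorted with cumulative weight:
  y=0 (Zone II, w=100) cum 100
  y=1 (Zone I, w=250) cum 350  ← median
  y=2 (Zone VII, w=50) cum 400
  y=4 (Zone VI, w=40) cum 440
  y=7 (Zone IV, w=50) cum 490
  y=8 (Zone V, w=50) cum 540
  y=10 (Zone III, w=150) cum 690
⇒ y* = 1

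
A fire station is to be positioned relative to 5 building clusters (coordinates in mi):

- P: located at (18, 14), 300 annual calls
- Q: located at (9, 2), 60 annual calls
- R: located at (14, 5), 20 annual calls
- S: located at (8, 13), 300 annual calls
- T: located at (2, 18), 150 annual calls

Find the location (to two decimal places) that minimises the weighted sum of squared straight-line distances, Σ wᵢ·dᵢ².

(10.75, 13.28)

The minimiser of Σwᵢ‖p−pᵢ‖² is the weighted centroid p* = (Σwᵢpᵢ)/(Σwᵢ).
Σwᵢ = 830.
Σwᵢxᵢ = 300·18 + 60·9 + 20·14 + 300·8 + 150·2 = 8920.
Σwᵢyᵢ = 300·14 + 60·2 + 20·5 + 300·13 + 150·18 = 11020.
x* = 8920/830 = 10.75, y* = 11020/830 = 13.28.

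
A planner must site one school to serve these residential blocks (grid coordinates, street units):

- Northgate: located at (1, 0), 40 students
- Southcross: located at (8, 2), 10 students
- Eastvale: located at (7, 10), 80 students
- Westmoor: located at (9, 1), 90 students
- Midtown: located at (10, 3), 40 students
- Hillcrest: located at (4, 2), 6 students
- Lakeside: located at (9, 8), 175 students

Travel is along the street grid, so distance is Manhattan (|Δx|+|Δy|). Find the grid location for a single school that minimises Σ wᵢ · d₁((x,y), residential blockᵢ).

(9, 8)

Manhattan distance separates: Σwᵢ(|x−xᵢ|+|y−yᵢ|) = Σwᵢ|x−xᵢ| + Σwᵢ|y−yᵢ|, so x and y are optimised independently as 1-D weighted medians.
Total weight W = 441; half = 220.5.
x-coordinate, sorted with cumulative weight:
  x=1 (Northgate, w=40) cum 40
  x=4 (Hillcrest, w=6) cum 46
  x=7 (Eastvale, w=80) cum 126
  x=8 (Southcross, w=10) cum 136
  x=9 (Westmoor, w=90) cum 226  ← median
  x=9 (Lakeside, w=175) cum 401
  x=10 (Midtown, w=40) cum 441
⇒ x* = 9
y-coordinate, sorted with cumulative weight:
  y=0 (Northgate, w=40) cum 40
  y=1 (Westmoor, w=90) cum 130
  y=2 (Southcross, w=10) cum 140
  y=2 (Hillcrest, w=6) cum 146
  y=3 (Midtown, w=40) cum 186
  y=8 (Lakeside, w=175) cum 361  ← median
  y=10 (Eastvale, w=80) cum 441
⇒ y* = 8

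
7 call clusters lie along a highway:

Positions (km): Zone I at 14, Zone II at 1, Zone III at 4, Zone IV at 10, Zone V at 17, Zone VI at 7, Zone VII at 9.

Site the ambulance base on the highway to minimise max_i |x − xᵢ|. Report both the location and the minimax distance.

location 9, max distance 8

The 1-center on a line is the midpoint of the two extreme points: leftmost at 1, rightmost at 17.
Optimal location = (1 + 17)/2 = 9; maximum distance = (17 − 1)/2 = 8.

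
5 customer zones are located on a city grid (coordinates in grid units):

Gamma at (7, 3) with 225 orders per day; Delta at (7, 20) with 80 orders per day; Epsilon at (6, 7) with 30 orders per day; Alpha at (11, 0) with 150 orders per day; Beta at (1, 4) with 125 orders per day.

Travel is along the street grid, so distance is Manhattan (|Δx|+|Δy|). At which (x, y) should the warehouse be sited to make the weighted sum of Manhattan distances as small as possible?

Manhattan distance separates: Σwᵢ(|x−xᵢ|+|y−yᵢ|) = Σwᵢ|x−xᵢ| + Σwᵢ|y−yᵢ|, so x and y are optimised independently as 1-D weighted medians.
Total weight W = 610; half = 305.
x-coordinate, sorted with cumulative weight:
  x=1 (Beta, w=125) cum 125
  x=6 (Epsilon, w=30) cum 155
  x=7 (Gamma, w=225) cum 380  ← median
  x=7 (Delta, w=80) cum 460
  x=11 (Alpha, w=150) cum 610
⇒ x* = 7
y-coordinate, sorted with cumulative weight:
  y=0 (Alpha, w=150) cum 150
  y=3 (Gamma, w=225) cum 375  ← median
  y=4 (Beta, w=125) cum 500
  y=7 (Epsilon, w=30) cum 530
  y=20 (Delta, w=80) cum 610
⇒ y* = 3

(7, 3)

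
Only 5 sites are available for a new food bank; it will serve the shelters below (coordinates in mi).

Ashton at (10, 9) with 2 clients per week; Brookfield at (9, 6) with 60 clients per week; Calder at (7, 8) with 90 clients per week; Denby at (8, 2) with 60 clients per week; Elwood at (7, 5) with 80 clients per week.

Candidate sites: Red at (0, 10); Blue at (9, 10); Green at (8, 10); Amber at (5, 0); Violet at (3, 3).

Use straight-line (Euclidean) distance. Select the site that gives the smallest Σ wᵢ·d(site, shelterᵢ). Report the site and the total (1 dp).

Green, total 1341.0 mi

Total weighted distance at each candidate:
  Red (0, 10): total = 2633.2
  Blue (9, 10): total = 1411.9
  Green (8, 10): total = 1341.0
  Amber (5, 0): total = 1842.6
  Violet (3, 3): total = 1660.9
Minimum is at Green with total 1341.0 mi.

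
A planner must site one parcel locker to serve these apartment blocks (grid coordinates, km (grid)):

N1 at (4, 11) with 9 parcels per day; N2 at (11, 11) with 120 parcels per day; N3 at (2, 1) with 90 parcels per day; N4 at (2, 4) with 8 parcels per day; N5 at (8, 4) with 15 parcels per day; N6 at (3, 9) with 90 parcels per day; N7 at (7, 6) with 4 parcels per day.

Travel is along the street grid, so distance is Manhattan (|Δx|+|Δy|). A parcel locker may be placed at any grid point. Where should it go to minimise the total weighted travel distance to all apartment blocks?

Manhattan distance separates: Σwᵢ(|x−xᵢ|+|y−yᵢ|) = Σwᵢ|x−xᵢ| + Σwᵢ|y−yᵢ|, so x and y are optimised independently as 1-D weighted medians.
Total weight W = 336; half = 168.
x-coordinate, sorted with cumulative weight:
  x=2 (N3, w=90) cum 90
  x=2 (N4, w=8) cum 98
  x=3 (N6, w=90) cum 188  ← median
  x=4 (N1, w=9) cum 197
  x=7 (N7, w=4) cum 201
  x=8 (N5, w=15) cum 216
  x=11 (N2, w=120) cum 336
⇒ x* = 3
y-coordinate, sorted with cumulative weight:
  y=1 (N3, w=90) cum 90
  y=4 (N4, w=8) cum 98
  y=4 (N5, w=15) cum 113
  y=6 (N7, w=4) cum 117
  y=9 (N6, w=90) cum 207  ← median
  y=11 (N1, w=9) cum 216
  y=11 (N2, w=120) cum 336
⇒ y* = 9

(3, 9)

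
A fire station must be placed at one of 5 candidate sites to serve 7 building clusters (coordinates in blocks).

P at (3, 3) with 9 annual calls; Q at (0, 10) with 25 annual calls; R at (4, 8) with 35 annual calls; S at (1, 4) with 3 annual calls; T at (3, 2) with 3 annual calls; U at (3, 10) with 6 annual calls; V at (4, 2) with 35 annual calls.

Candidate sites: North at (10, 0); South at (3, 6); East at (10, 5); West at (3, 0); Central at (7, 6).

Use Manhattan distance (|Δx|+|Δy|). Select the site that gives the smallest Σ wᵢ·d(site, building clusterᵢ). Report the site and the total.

South, total 530 blocks

Total weighted distance at each candidate:
  North (10, 0): total = 1528
  South (3, 6): total = 530
  East (10, 5): total = 1218
  West (3, 0): total = 856
  Central (7, 6): total = 854
Minimum is at South with total 530 blocks.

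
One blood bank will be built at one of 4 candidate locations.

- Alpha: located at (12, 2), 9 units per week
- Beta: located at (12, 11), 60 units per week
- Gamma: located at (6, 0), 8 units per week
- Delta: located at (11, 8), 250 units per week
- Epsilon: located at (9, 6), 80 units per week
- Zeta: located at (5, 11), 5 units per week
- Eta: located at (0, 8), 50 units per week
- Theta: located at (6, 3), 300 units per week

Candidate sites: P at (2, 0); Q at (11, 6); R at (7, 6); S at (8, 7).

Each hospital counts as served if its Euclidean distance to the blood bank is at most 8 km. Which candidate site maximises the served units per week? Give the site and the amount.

R, covering 762

Coverage radius r = 8 km; a point is covered iff (Δx)²+(Δy)² ≤ 8² = 64.
  P (2, 0): covers {Gamma, Theta} → 308
  Q (11, 6): covers {Alpha, Beta, Gamma, Delta, Epsilon, Zeta, Theta} → 712
  R (7, 6): covers {Alpha, Beta, Gamma, Delta, Epsilon, Zeta, Eta, Theta} → 762
  S (8, 7): covers {Alpha, Beta, Gamma, Delta, Epsilon, Zeta, Theta} → 712
Maximum coverage at R: 762 units per week.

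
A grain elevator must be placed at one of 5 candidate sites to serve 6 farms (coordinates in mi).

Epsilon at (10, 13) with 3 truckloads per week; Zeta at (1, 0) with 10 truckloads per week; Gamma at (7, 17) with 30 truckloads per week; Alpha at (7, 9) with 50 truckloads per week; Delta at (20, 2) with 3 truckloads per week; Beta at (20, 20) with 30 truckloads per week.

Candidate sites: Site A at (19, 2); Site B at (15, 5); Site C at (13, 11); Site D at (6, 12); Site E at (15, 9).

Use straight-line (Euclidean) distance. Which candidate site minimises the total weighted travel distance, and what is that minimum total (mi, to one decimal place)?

Total weighted distance at each candidate:
  Site A (19, 2): total = 2038.5
  Site B (15, 5): total = 1548.7
  Site C (13, 11): total = 1120.6
  Site D (6, 12): total = 988.8
  Site E (15, 9): total = 1313.4
Minimum is at Site D with total 988.8 mi.

Site D, total 988.8 mi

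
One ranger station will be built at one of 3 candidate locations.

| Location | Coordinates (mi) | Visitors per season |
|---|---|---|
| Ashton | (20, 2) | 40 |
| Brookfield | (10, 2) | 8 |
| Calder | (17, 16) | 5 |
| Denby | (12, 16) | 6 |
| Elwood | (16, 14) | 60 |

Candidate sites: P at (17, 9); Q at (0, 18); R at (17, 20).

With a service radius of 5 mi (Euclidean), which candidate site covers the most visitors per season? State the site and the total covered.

R, covering 5

Coverage radius r = 5 mi; a point is covered iff (Δx)²+(Δy)² ≤ 5² = 25.
  P (17, 9): covers {none} → 0
  Q (0, 18): covers {none} → 0
  R (17, 20): covers {Calder} → 5
Maximum coverage at R: 5 visitors per season.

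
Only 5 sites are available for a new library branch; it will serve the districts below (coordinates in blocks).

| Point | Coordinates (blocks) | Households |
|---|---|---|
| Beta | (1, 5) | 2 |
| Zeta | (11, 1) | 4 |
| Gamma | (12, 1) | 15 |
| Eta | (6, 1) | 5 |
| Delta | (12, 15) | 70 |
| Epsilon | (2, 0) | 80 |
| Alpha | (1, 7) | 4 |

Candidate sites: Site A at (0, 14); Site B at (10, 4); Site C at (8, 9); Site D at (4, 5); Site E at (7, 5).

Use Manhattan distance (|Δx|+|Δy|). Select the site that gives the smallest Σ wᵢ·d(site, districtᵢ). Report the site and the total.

Total weighted distance at each candidate:
  Site A (0, 14): total = 2808
  Site B (10, 4): total = 2064
  Site C (8, 9): total = 2232
  Site D (4, 5): total = 2100
  Site E (7, 5): total = 2086
Minimum is at Site B with total 2064 blocks.

Site B, total 2064 blocks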